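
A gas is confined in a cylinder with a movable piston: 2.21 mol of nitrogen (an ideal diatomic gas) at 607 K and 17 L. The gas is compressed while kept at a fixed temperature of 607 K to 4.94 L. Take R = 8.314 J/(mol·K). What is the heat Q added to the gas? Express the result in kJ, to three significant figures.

Isothermal ⇒ ΔU = 0, so Q = W = nRT ln(V₂/V₁).
Q = (2.21)(8.314)(607) ln(4.94/17) = 11153 × -1.236 = -13783 J.

Q ≈ -13.8 kJ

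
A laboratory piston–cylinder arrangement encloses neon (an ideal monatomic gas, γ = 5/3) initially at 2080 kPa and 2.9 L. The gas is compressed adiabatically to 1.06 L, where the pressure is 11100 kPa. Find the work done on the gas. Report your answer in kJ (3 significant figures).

Adiabatic: W = (P₁V₁ − P₂V₂)/(γ − 1) with γ = 5/3.
P₁V₁ = 6032 J, P₂V₂ = 11766 J.
W = (6032 − 11766) / 0.6667 = -8601 J.
Work on gas = −W_by = 8601 J.

W ≈ 8.60 kJ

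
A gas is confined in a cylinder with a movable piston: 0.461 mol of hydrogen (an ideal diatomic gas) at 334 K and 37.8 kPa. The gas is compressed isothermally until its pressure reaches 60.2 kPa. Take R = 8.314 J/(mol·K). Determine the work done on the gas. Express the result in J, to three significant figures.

Isothermal process: W = nRT ln(V₂/V₁) = nRT ln(P₁/P₂).
W = (0.461)(8.314)(334) × ln(37.8/60.2)
  = 1280 × ln(0.6279) = 1280 × -0.4654
W_by_gas = -595.7 J; work on gas = −W_by = 595.7 J.

W ≈ 596 J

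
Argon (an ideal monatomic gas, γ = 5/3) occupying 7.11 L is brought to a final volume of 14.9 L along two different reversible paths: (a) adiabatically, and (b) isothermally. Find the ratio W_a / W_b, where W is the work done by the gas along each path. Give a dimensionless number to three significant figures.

W_a / W_b ≈ 0.789

Path (a) adiabatic: W = P₁V₁(1 − (V₁/V₂)^(γ−1))/(γ−1) → W_a/(P₁V₁) = 0.584.
Path (b) isothermal: W = P₁V₁ ln(V₂/V₁) → W_b/(P₁V₁) = 0.7399.
W_a / W_b = 0.584 / 0.7399 = 0.7894.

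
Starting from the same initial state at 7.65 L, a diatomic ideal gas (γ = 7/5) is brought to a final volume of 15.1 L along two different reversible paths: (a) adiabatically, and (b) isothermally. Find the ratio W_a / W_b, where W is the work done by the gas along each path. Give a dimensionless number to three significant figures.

W_a / W_b ≈ 0.876

Path (a) adiabatic: W = P₁V₁(1 − (V₁/V₂)^(γ−1))/(γ−1) → W_a/(P₁V₁) = 0.5954.
Path (b) isothermal: W = P₁V₁ ln(V₂/V₁) → W_b/(P₁V₁) = 0.68.
W_a / W_b = 0.5954 / 0.68 = 0.8755.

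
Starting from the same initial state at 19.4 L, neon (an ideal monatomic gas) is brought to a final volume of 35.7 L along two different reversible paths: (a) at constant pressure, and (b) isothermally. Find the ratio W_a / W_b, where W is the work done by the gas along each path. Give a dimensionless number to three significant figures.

Path (a) isobaric: W = P₁(V₂ − V₁) → W_a/(P₁V₁) = 0.8402.
Path (b) isothermal: W = P₁V₁ ln(V₂/V₁) → W_b/(P₁V₁) = 0.6099.
W_a / W_b = 0.8402 / 0.6099 = 1.378.

W_a / W_b ≈ 1.38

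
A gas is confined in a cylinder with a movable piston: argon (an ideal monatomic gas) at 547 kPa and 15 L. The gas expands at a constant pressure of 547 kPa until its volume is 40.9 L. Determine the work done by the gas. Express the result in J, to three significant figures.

Isobaric: W = P ΔV.
W = (547 kPa)(40.9 − 15 L) = (547)(25.9) = 14167 J.

W ≈ 14200 J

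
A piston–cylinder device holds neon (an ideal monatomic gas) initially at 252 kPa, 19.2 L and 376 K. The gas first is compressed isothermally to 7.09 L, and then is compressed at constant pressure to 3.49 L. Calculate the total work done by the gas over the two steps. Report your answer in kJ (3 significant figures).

W_total ≈ -7.28 kJ

Step 1 (isothermal): W = P₁V₁ ln(V₂/V₁) = (4838) ln(7.09/19.2) = -4820 J.
After step 1: P = 682.4 kPa, V = 7.09 L, T = 376 K.
Step 2 (isobaric): W = PΔV = (682.4 kPa)(3.49 − 7.09 L) = -2457 J.
W_total = -4820 − 2457 = -7277 J.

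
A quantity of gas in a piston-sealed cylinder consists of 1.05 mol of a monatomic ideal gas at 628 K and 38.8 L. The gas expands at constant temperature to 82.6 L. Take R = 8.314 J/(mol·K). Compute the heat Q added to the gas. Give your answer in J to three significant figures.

Q ≈ 4140 J

Isothermal ⇒ ΔU = 0, so Q = W = nRT ln(V₂/V₁).
Q = (1.05)(8.314)(628) ln(82.6/38.8) = 5482 × 0.7556 = 4142 J.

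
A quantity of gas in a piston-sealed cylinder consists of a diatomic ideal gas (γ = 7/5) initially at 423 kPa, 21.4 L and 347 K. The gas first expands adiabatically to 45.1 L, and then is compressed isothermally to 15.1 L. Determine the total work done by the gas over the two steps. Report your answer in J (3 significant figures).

Step 1 (adiabatic): W = (P₁V₁ − P₂V₂)/(γ−1) = (9052 − 6718)/0.4 = 5835 J.
After step 1: P = 149 kPa, V = 45.1 L, T = 257.5 K.
Step 2 (isothermal): W = P₁V₁ ln(V₂/V₁) = (6718) ln(15.1/45.1) = -7351 J.
W_total = 5835 − 7351 = -1516 J.

W_total ≈ -1520 J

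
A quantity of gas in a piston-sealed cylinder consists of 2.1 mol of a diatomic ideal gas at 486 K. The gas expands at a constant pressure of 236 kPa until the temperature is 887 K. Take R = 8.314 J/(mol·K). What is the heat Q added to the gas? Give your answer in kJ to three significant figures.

Q ≈ 24.5 kJ

Isobaric: W = nRΔT = (2.1)(8.314)(401) = 7001 J.
ΔU = nCᵥΔT with Cᵥ = 5R/2: ΔU = (2.1)(20.79)(401) = 17503 J.
Q = ΔU + W = 17503 + 7001 = 24504 J.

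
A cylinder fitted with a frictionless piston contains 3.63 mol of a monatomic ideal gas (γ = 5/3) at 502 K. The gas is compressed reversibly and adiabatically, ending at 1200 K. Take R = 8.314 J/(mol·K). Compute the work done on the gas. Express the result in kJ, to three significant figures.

W ≈ 31.6 kJ

Adiabatic ⇒ Q = 0, so W_by = −ΔU = nCᵥ(T₁ − T₂).
Cᵥ = 3R/2 = 12.47 J/(mol·K).
W = (3.63)(12.47)(502 − 1200) = -31598 J.
Work on gas = −W_by = 31598 J.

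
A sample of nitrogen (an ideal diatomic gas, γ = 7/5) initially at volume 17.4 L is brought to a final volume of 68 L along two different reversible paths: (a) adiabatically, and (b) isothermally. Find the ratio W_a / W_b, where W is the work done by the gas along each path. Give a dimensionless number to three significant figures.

W_a / W_b ≈ 0.771

Path (a) adiabatic: W = P₁V₁(1 − (V₁/V₂)^(γ−1))/(γ−1) → W_a/(P₁V₁) = 1.051.
Path (b) isothermal: W = P₁V₁ ln(V₂/V₁) → W_b/(P₁V₁) = 1.363.
W_a / W_b = 1.051 / 1.363 = 0.7709.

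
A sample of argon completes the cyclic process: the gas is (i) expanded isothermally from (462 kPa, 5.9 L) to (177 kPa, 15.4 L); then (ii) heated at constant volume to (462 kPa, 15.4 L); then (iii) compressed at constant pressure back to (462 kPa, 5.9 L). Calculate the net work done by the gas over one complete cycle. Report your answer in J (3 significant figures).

W_net ≈ -1770 J

Leg (i): W = PᵢVᵢ ln(V_f/Vᵢ) = (2726) ln(15.4/5.9) = 2615 J.
Leg (ii): W = 0.
Leg (iii): W = PΔV = (462)(5.9 − 15.4) = -4389 J.
W_net = 2615 − 4389 = -1774 J.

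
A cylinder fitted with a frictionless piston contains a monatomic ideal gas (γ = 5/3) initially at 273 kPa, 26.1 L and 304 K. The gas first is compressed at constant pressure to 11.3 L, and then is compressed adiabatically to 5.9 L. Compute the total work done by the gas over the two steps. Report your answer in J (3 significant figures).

W_total ≈ -6550 J

Step 1 (isobaric): W = PΔV = (273 kPa)(11.3 − 26.1 L) = -4040 J.
After step 1: P = 273 kPa, V = 11.3 L, T = 131.6 K.
Step 2 (adiabatic): W = (P₁V₁ − P₂V₂)/(γ−1) = (3085 − 4758)/0.667 = -2509 J.
W_total = -4040 − 2509 = -6550 J.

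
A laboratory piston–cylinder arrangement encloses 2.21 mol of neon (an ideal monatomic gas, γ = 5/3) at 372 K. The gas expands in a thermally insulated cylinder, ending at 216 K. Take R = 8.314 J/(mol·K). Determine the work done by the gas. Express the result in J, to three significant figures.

Adiabatic ⇒ Q = 0, so W_by = −ΔU = nCᵥ(T₁ − T₂).
Cᵥ = 3R/2 = 12.47 J/(mol·K).
W = (2.21)(12.47)(372 − 216) = 4300 J.

W ≈ 4300 J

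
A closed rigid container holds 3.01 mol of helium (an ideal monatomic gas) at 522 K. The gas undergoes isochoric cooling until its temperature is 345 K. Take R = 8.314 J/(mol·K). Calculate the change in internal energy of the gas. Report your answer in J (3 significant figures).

Constant volume ⇒ W = 0, so Q = ΔU = nCᵥΔT with Cᵥ = 3R/2 = 12.47 J/(mol·K).
ΔU = (3.01)(12.47)(345 − 522) = -6644 J.

ΔU ≈ -6640 J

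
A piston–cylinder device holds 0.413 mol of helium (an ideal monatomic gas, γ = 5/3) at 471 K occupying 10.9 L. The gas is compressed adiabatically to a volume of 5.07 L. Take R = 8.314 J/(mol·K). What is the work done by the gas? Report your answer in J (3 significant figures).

Adiabatic: TV^(γ−1) = const with γ = 5/3.
T₂ = T₁ (V₁/V₂)^(γ−1) = 471 × (10.9/5.07)^0.667 = 471 × 1.666 = 784.6 K.
W_by = nCᵥ(T₁ − T₂) = (0.413)(12.47)(471 − 784.6) = -1615 J.

W ≈ -1620 J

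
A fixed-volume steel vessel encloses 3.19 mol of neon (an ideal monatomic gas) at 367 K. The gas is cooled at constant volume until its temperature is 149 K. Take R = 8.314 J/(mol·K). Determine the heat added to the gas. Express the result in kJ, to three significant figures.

Q ≈ -8.67 kJ

Constant volume ⇒ W = 0, so Q = ΔU = nCᵥΔT with Cᵥ = 3R/2 = 12.47 J/(mol·K).
ΔU = (3.19)(12.47)(149 − 367) = -8673 J.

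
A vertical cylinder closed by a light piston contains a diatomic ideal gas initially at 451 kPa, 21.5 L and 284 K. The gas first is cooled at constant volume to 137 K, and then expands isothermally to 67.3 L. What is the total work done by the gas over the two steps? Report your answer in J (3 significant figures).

Step 1 (isochoric): W = 0 (constant volume).
After step 1: P = 217.6 kPa (V unchanged).
Step 2 (isothermal): W = P₁V₁ ln(V₂/V₁) = (4678) ln(67.3/21.5) = 5338 J.
W_total = 0 + 5338 = 5338 J.

W_total ≈ 5340 J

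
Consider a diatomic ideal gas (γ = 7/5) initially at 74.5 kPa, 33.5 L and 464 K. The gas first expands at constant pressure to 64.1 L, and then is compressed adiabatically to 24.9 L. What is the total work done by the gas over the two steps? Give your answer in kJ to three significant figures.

W_total ≈ -3.21 kJ

Step 1 (isobaric): W = PΔV = (74.5 kPa)(64.1 − 33.5 L) = 2280 J.
After step 1: P = 74.5 kPa, V = 64.1 L, T = 887.8 K.
Step 2 (adiabatic): W = (P₁V₁ − P₂V₂)/(γ−1) = (4775 − 6971)/0.4 = -5488 J.
W_total = 2280 − 5488 = -3208 J.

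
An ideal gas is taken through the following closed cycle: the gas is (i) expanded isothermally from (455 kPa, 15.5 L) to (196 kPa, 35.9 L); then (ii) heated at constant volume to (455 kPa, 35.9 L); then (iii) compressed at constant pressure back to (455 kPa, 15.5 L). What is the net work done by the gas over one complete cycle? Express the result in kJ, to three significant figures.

Leg (i): W = PᵢVᵢ ln(V_f/Vᵢ) = (7052) ln(35.9/15.5) = 5923 J.
Leg (ii): W = 0.
Leg (iii): W = PΔV = (455)(15.5 − 35.9) = -9282 J.
W_net = 5923 − 9282 = -3359 J.

W_net ≈ -3.36 kJ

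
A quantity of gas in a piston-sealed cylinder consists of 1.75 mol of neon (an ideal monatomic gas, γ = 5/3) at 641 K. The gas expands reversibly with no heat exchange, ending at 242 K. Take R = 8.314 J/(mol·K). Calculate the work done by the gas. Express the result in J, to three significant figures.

W ≈ 8710 J

Adiabatic ⇒ Q = 0, so W_by = −ΔU = nCᵥ(T₁ − T₂).
Cᵥ = 3R/2 = 12.47 J/(mol·K).
W = (1.75)(12.47)(641 − 242) = 8708 J.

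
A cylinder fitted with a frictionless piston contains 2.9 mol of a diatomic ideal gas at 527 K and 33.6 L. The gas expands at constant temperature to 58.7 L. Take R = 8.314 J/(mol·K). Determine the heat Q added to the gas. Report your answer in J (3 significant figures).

Isothermal ⇒ ΔU = 0, so Q = W = nRT ln(V₂/V₁).
Q = (2.9)(8.314)(527) ln(58.7/33.6) = 12706 × 0.5579 = 7089 J.

Q ≈ 7090 J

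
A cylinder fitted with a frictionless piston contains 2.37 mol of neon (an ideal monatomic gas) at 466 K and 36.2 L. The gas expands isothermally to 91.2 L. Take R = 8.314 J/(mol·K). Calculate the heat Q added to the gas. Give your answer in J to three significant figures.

Isothermal ⇒ ΔU = 0, so Q = W = nRT ln(V₂/V₁).
Q = (2.37)(8.314)(466) ln(91.2/36.2) = 9182 × 0.924 = 8484 J.

Q ≈ 8480 J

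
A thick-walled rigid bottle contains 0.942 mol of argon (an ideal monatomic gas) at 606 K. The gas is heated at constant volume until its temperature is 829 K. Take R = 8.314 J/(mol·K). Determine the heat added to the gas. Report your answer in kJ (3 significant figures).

Constant volume ⇒ W = 0, so Q = ΔU = nCᵥΔT with Cᵥ = 3R/2 = 12.47 J/(mol·K).
ΔU = (0.942)(12.47)(829 − 606) = 2620 J.

Q ≈ 2.62 kJ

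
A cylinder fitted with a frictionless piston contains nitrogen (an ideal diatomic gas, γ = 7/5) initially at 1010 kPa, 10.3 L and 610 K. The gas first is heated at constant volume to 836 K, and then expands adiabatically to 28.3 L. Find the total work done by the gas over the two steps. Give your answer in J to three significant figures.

W_total ≈ 11900 J

Step 1 (isochoric): W = 0 (constant volume).
After step 1: P = 1384 kPa (V unchanged).
Step 2 (adiabatic): W = (P₁V₁ − P₂V₂)/(γ−1) = (14257 − 9516)/0.4 = 11853 J.
W_total = 0 + 11853 = 11853 J.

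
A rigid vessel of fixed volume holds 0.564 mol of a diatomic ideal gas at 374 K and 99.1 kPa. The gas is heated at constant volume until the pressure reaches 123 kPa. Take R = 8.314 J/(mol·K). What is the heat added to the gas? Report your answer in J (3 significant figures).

Q ≈ 1060 J

Constant volume ⇒ W = 0, so Q = ΔU = nCᵥΔT with Cᵥ = 5R/2 = 20.79 J/(mol·K).
At constant V, T₂/T₁ = P₂/P₁ ⇒ ΔT = T₁(P₂/P₁ − 1) = 374·(123/99.1 − 1) = 90.2 K.
ΔU = (0.564)(20.79)(90.2) = 1057 J.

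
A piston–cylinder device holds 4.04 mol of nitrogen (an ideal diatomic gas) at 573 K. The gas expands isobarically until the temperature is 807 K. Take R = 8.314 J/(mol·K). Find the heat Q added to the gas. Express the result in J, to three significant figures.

Isobaric: W = nRΔT = (4.04)(8.314)(234) = 7860 J.
ΔU = nCᵥΔT with Cᵥ = 5R/2: ΔU = (4.04)(20.79)(234) = 19649 J.
Q = ΔU + W = 19649 + 7860 = 27509 J.

Q ≈ 27500 J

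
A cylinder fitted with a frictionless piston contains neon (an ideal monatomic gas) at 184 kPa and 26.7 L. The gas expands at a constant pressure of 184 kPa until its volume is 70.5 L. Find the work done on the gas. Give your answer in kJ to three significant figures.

W ≈ -8.06 kJ

Isobaric: W = P ΔV.
W = (184 kPa)(70.5 − 26.7 L) = (184)(43.8) = 8059 J.
Work on gas = −W_by = -8059 J.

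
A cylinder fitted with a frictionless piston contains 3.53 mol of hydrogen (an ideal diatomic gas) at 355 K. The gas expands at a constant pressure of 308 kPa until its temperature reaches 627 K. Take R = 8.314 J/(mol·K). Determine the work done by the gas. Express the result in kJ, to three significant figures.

W ≈ 7.98 kJ

Isobaric: W = P ΔV = nR ΔT.
W = (3.53)(8.314)(627 − 355) = 7983 J.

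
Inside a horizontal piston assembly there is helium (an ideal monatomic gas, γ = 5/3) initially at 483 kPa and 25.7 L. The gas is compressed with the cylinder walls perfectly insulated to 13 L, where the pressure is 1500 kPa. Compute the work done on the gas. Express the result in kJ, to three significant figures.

W ≈ 10.6 kJ

Adiabatic: W = (P₁V₁ − P₂V₂)/(γ − 1) with γ = 5/3.
P₁V₁ = 12413 J, P₂V₂ = 19500 J.
W = (12413 − 19500) / 0.6667 = -10630 J.
Work on gas = −W_by = 10630 J.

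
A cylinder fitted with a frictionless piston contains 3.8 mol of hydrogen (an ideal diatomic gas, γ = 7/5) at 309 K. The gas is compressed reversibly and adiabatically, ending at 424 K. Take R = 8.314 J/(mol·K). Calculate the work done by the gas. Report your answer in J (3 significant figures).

W ≈ -9080 J

Adiabatic ⇒ Q = 0, so W_by = −ΔU = nCᵥ(T₁ − T₂).
Cᵥ = 5R/2 = 20.79 J/(mol·K).
W = (3.8)(20.79)(309 − 424) = -9083 J.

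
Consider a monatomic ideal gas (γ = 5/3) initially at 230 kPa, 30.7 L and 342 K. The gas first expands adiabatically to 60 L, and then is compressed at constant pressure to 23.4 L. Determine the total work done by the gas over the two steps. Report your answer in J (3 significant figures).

W_total ≈ 1060 J

Step 1 (adiabatic): W = (P₁V₁ − P₂V₂)/(γ−1) = (7061 − 4517)/0.667 = 3816 J.
After step 1: P = 75.28 kPa, V = 60 L, T = 218.8 K.
Step 2 (isobaric): W = PΔV = (75.28 kPa)(23.4 − 60 L) = -2755 J.
W_total = 3816 − 2755 = 1060 J.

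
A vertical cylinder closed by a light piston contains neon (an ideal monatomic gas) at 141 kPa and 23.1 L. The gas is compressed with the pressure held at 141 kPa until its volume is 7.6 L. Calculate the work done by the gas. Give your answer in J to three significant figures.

Isobaric: W = P ΔV.
W = (141 kPa)(7.6 − 23.1 L) = (141)(-15.5) = -2186 J.

W ≈ -2190 J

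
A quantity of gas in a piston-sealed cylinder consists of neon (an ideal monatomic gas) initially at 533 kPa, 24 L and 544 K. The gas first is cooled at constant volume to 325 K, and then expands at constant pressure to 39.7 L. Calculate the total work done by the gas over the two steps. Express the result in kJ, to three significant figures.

Step 1 (isochoric): W = 0 (constant volume).
After step 1: P = 318.4 kPa (V unchanged).
Step 2 (isobaric): W = PΔV = (318.4 kPa)(39.7 − 24 L) = 4999 J.
W_total = 0 + 4999 = 4999 J.

W_total ≈ 5.00 kJ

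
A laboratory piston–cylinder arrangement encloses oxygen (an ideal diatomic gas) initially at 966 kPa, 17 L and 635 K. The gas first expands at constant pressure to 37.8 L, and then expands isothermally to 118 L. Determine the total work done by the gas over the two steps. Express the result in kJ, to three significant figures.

W_total ≈ 61.7 kJ

Step 1 (isobaric): W = PΔV = (966 kPa)(37.8 − 17 L) = 20093 J.
After step 1: P = 966 kPa, V = 37.8 L, T = 1412 K.
Step 2 (isothermal): W = P₁V₁ ln(V₂/V₁) = (36515) ln(118/37.8) = 41568 J.
W_total = 20093 + 41568 = 61660 J.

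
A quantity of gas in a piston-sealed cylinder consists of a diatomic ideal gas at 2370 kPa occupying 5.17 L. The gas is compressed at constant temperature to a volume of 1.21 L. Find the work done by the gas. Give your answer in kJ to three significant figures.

W ≈ -17.8 kJ

Isothermal: W = nRT ln(V₂/V₁) = P₁V₁ ln(V₂/V₁).
P₁V₁ = (2370 kPa)(5.17 L) = 12253 J.
W = 12253 × ln(1.21/5.17) = 12253 × -1.452
W_by_gas = -17794 J.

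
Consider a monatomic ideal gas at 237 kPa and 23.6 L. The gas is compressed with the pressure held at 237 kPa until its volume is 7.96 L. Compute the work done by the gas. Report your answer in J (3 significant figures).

Isobaric: W = P ΔV.
W = (237 kPa)(7.96 − 23.6 L) = (237)(-15.64) = -3707 J.

W ≈ -3710 J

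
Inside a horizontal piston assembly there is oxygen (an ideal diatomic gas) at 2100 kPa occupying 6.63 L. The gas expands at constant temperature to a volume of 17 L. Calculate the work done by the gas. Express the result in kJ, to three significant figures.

Isothermal: W = nRT ln(V₂/V₁) = P₁V₁ ln(V₂/V₁).
P₁V₁ = (2100 kPa)(6.63 L) = 13923 J.
W = 13923 × ln(17/6.63) = 13923 × 0.9416
W_by_gas = 13110 J.

W ≈ 13.1 kJ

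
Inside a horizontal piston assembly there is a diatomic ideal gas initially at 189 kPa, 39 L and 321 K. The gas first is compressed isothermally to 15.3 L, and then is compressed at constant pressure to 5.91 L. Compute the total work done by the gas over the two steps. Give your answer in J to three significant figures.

Step 1 (isothermal): W = P₁V₁ ln(V₂/V₁) = (7371) ln(15.3/39) = -6897 J.
After step 1: P = 481.8 kPa, V = 15.3 L, T = 321 K.
Step 2 (isobaric): W = PΔV = (481.8 kPa)(5.91 − 15.3 L) = -4524 J.
W_total = -6897 − 4524 = -11421 J.

W_total ≈ -11400 J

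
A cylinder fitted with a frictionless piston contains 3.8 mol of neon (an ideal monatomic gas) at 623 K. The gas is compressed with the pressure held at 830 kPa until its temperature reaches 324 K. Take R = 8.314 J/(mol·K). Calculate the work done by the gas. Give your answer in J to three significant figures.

Isobaric: W = P ΔV = nR ΔT.
W = (3.8)(8.314)(324 − 623) = -9446 J.

W ≈ -9450 J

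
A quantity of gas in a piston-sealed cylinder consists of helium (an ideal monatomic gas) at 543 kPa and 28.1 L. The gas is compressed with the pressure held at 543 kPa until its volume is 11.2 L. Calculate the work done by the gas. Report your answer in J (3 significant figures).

Isobaric: W = P ΔV.
W = (543 kPa)(11.2 − 28.1 L) = (543)(-16.9) = -9177 J.

W ≈ -9180 J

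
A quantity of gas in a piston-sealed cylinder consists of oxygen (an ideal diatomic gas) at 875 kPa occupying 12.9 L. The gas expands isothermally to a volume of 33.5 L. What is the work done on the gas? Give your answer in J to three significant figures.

W ≈ -10800 J

Isothermal: W = nRT ln(V₂/V₁) = P₁V₁ ln(V₂/V₁).
P₁V₁ = (875 kPa)(12.9 L) = 11288 J.
W = 11288 × ln(33.5/12.9) = 11288 × 0.9543
W_by_gas = 10772 J; work on gas = −W_by = -10772 J.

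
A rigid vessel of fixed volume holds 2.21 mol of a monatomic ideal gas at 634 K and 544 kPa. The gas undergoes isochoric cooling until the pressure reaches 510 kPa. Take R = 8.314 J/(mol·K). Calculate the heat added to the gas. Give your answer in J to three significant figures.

Q ≈ -1090 J

Constant volume ⇒ W = 0, so Q = ΔU = nCᵥΔT with Cᵥ = 3R/2 = 12.47 J/(mol·K).
At constant V, T₂/T₁ = P₂/P₁ ⇒ ΔT = T₁(P₂/P₁ − 1) = 634·(510/544 − 1) = -39.62 K.
ΔU = (2.21)(12.47)(-39.62) = -1092 J.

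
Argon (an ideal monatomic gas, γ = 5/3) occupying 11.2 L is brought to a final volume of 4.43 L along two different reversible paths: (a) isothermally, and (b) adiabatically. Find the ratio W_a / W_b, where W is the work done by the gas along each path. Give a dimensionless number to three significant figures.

W_a / W_b ≈ 0.722

Path (a) isothermal: W = P₁V₁ ln(V₂/V₁) → W_a/(P₁V₁) = -0.9275.
Path (b) adiabatic: W = P₁V₁(1 − (V₁/V₂)^(γ−1))/(γ−1) → W_b/(P₁V₁) = -1.284.
W_a / W_b = -0.9275 / -1.284 = 0.7225.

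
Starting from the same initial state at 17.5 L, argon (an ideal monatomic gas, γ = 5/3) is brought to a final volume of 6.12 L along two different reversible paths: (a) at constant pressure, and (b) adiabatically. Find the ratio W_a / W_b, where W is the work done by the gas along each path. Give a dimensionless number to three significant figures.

W_a / W_b ≈ 0.427

Path (a) isobaric: W = P₁(V₂ − V₁) → W_a/(P₁V₁) = -0.6503.
Path (b) adiabatic: W = P₁V₁(1 − (V₁/V₂)^(γ−1))/(γ−1) → W_b/(P₁V₁) = -1.522.
W_a / W_b = -0.6503 / -1.522 = 0.4273.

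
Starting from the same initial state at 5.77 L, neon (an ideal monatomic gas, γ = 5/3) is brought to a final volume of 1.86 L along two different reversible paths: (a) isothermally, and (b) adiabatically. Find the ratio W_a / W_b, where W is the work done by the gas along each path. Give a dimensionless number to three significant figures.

Path (a) isothermal: W = P₁V₁ ln(V₂/V₁) → W_a/(P₁V₁) = -1.132.
Path (b) adiabatic: W = P₁V₁(1 − (V₁/V₂)^(γ−1))/(γ−1) → W_b/(P₁V₁) = -1.691.
W_a / W_b = -1.132 / -1.691 = 0.6697.

W_a / W_b ≈ 0.670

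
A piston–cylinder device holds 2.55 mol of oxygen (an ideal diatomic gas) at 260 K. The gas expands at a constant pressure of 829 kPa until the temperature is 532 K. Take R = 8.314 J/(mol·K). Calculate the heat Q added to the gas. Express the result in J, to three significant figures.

Q ≈ 20200 J

Isobaric: W = nRΔT = (2.55)(8.314)(272) = 5767 J.
ΔU = nCᵥΔT with Cᵥ = 5R/2: ΔU = (2.55)(20.79)(272) = 14416 J.
Q = ΔU + W = 14416 + 5767 = 20183 J.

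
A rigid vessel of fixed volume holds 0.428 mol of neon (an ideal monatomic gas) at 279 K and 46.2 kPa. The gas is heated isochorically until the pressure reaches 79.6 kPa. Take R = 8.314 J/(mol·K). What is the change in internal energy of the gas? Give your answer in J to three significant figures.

ΔU ≈ 1080 J

Constant volume ⇒ W = 0, so Q = ΔU = nCᵥΔT with Cᵥ = 3R/2 = 12.47 J/(mol·K).
At constant V, T₂/T₁ = P₂/P₁ ⇒ ΔT = T₁(P₂/P₁ − 1) = 279·(79.6/46.2 − 1) = 201.7 K.
ΔU = (0.428)(12.47)(201.7) = 1077 J.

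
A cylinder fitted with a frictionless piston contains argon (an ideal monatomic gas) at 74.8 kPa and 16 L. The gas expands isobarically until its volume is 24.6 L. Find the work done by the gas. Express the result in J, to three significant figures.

Isobaric: W = P ΔV.
W = (74.8 kPa)(24.6 − 16 L) = (74.8)(8.6) = 643.3 J.

W ≈ 643 J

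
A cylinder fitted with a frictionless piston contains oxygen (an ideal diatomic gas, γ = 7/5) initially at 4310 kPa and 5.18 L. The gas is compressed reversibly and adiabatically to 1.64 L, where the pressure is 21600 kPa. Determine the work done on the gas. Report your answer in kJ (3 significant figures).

W ≈ 32.7 kJ

Adiabatic: W = (P₁V₁ − P₂V₂)/(γ − 1) with γ = 7/5.
P₁V₁ = 22326 J, P₂V₂ = 35424 J.
W = (22326 − 35424) / 0.4 = -32746 J.
Work on gas = −W_by = 32746 J.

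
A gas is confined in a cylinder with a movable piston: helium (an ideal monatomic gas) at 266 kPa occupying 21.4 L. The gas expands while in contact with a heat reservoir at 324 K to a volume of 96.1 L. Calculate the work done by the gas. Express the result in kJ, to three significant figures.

W ≈ 8.55 kJ

Isothermal: W = nRT ln(V₂/V₁) = P₁V₁ ln(V₂/V₁).
P₁V₁ = (266 kPa)(21.4 L) = 5692 J.
W = 5692 × ln(96.1/21.4) = 5692 × 1.502
W_by_gas = 8550 J.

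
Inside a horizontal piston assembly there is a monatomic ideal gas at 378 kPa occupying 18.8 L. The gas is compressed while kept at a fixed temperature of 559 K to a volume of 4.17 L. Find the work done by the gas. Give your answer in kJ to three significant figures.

Isothermal: W = nRT ln(V₂/V₁) = P₁V₁ ln(V₂/V₁).
P₁V₁ = (378 kPa)(18.8 L) = 7106 J.
W = 7106 × ln(4.17/18.8) = 7106 × -1.506
W_by_gas = -10702 J.

W ≈ -10.7 kJ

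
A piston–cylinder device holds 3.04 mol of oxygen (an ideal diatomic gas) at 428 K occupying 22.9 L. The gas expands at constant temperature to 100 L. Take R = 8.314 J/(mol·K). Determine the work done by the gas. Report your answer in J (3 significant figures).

W ≈ 15900 J

Isothermal: W = nRT ln(V₂/V₁).
W = (3.04)(8.314)(428) × ln(100/22.9)
  = 10818 × 1.474
W_by_gas = 15945 J.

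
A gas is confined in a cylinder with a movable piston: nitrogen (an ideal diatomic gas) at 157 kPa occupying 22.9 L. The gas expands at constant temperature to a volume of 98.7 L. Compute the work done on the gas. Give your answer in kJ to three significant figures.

W ≈ -5.25 kJ

Isothermal: W = nRT ln(V₂/V₁) = P₁V₁ ln(V₂/V₁).
P₁V₁ = (157 kPa)(22.9 L) = 3595 J.
W = 3595 × ln(98.7/22.9) = 3595 × 1.461
W_by_gas = 5253 J; work on gas = −W_by = -5253 J.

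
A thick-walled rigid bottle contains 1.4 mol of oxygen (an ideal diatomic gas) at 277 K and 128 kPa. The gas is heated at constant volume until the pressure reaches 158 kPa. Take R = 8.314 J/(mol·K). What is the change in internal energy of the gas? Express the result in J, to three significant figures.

Constant volume ⇒ W = 0, so Q = ΔU = nCᵥΔT with Cᵥ = 5R/2 = 20.79 J/(mol·K).
At constant V, T₂/T₁ = P₂/P₁ ⇒ ΔT = T₁(P₂/P₁ − 1) = 277·(158/128 − 1) = 64.92 K.
ΔU = (1.4)(20.79)(64.92) = 1889 J.

ΔU ≈ 1890 J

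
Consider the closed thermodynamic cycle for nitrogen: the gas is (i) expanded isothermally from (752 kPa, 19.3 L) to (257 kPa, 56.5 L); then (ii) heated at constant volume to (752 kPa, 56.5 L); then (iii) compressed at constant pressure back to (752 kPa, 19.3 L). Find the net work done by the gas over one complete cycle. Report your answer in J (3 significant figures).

W_net ≈ -12400 J

Leg (i): W = PᵢVᵢ ln(V_f/Vᵢ) = (14514) ln(56.5/19.3) = 15590 J.
Leg (ii): W = 0.
Leg (iii): W = PΔV = (752)(19.3 − 56.5) = -27974 J.
W_net = 15590 − 27974 = -12385 J.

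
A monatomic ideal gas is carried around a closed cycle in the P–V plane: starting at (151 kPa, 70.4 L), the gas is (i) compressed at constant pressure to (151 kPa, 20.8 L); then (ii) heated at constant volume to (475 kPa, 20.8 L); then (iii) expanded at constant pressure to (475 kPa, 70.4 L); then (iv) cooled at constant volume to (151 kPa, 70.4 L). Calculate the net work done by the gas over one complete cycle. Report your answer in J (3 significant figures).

Constant-volume legs do no work.
W(i) = (151)(20.8 − 70.4) = -7490 J; W(iii) = (475)(70.4 − 20.8) = 23560 J.
W_net = -7490 + 23560 = 16070 J (the clockwise enclosed area).

W_net ≈ 16100 J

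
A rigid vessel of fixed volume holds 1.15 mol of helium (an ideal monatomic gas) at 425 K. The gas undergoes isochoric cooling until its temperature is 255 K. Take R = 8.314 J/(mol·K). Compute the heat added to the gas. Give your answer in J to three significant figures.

Q ≈ -2440 J

Constant volume ⇒ W = 0, so Q = ΔU = nCᵥΔT with Cᵥ = 3R/2 = 12.47 J/(mol·K).
ΔU = (1.15)(12.47)(255 − 425) = -2438 J.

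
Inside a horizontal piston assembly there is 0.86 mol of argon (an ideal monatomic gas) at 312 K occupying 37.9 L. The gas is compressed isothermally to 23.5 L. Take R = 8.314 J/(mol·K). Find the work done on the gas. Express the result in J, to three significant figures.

Isothermal: W = nRT ln(V₂/V₁).
W = (0.86)(8.314)(312) × ln(23.5/37.9)
  = 2231 × -0.478
W_by_gas = -1066 J; work on gas = −W_by = 1066 J.

W ≈ 1070 J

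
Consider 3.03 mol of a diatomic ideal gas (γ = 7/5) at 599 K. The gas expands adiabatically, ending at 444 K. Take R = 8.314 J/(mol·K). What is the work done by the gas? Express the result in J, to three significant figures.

Adiabatic ⇒ Q = 0, so W_by = −ΔU = nCᵥ(T₁ − T₂).
Cᵥ = 5R/2 = 20.79 J/(mol·K).
W = (3.03)(20.79)(599 − 444) = 9762 J.

W ≈ 9760 J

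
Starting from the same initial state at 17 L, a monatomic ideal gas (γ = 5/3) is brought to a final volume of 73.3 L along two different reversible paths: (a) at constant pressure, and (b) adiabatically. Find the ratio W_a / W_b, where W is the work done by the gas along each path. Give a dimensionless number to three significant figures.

W_a / W_b ≈ 3.55

Path (a) isobaric: W = P₁(V₂ − V₁) → W_a/(P₁V₁) = 3.312.
Path (b) adiabatic: W = P₁V₁(1 − (V₁/V₂)^(γ−1))/(γ−1) → W_b/(P₁V₁) = 0.9338.
W_a / W_b = 3.312 / 0.9338 = 3.547.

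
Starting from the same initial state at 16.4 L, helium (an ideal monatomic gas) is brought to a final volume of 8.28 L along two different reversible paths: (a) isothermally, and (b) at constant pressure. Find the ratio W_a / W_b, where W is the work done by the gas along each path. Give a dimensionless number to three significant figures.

W_a / W_b ≈ 1.38

Path (a) isothermal: W = P₁V₁ ln(V₂/V₁) → W_a/(P₁V₁) = -0.6834.
Path (b) isobaric: W = P₁(V₂ − V₁) → W_b/(P₁V₁) = -0.4951.
W_a / W_b = -0.6834 / -0.4951 = 1.38.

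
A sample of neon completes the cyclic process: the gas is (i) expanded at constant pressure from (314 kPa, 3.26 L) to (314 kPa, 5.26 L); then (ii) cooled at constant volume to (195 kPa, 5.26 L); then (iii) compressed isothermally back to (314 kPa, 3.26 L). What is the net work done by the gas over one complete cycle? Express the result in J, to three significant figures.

W_net ≈ 137 J

Leg (i): W = PΔV = (314)(5.26 − 3.26) = 628 J.
Leg (ii): W = 0.
Leg (iii): W = PᵢVᵢ ln(V_f/Vᵢ) = (1026) ln(3.26/5.26) = -490.7 J.
W_net = 628 − 490.7 = 137.3 J.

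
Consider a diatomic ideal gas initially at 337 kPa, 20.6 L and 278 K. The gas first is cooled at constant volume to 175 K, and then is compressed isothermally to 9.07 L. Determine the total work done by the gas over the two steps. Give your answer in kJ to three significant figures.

W_total ≈ -3.58 kJ

Step 1 (isochoric): W = 0 (constant volume).
After step 1: P = 212.1 kPa (V unchanged).
Step 2 (isothermal): W = P₁V₁ ln(V₂/V₁) = (4370) ln(9.07/20.6) = -3585 J.
W_total = 0 − 3585 = -3585 J.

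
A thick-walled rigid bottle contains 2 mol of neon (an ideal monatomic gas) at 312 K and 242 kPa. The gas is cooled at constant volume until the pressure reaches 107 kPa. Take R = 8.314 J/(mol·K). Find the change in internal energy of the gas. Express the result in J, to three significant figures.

ΔU ≈ -4340 J

Constant volume ⇒ W = 0, so Q = ΔU = nCᵥΔT with Cᵥ = 3R/2 = 12.47 J/(mol·K).
At constant V, T₂/T₁ = P₂/P₁ ⇒ ΔT = T₁(P₂/P₁ − 1) = 312·(107/242 − 1) = -174 K.
ΔU = (2)(12.47)(-174) = -4341 J.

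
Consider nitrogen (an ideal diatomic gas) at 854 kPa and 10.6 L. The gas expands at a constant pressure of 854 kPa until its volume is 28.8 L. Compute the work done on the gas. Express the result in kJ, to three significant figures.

Isobaric: W = P ΔV.
W = (854 kPa)(28.8 − 10.6 L) = (854)(18.2) = 15543 J.
Work on gas = −W_by = -15543 J.

W ≈ -15.5 kJ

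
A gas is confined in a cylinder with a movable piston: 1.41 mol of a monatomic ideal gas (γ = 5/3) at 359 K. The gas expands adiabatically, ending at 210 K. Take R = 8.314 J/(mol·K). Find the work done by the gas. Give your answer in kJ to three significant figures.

W ≈ 2.62 kJ

Adiabatic ⇒ Q = 0, so W_by = −ΔU = nCᵥ(T₁ − T₂).
Cᵥ = 3R/2 = 12.47 J/(mol·K).
W = (1.41)(12.47)(359 − 210) = 2620 J.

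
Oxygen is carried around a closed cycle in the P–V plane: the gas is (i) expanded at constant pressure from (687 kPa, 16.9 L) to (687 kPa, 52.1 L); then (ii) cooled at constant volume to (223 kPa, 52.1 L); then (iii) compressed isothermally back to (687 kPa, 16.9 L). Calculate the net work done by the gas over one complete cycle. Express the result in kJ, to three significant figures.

Leg (i): W = PΔV = (687)(52.1 − 16.9) = 24182 J.
Leg (ii): W = 0.
Leg (iii): W = PᵢVᵢ ln(V_f/Vᵢ) = (11618) ln(16.9/52.1) = -13080 J.
W_net = 24182 − 13080 = 11102 J.

W_net ≈ 11.1 kJ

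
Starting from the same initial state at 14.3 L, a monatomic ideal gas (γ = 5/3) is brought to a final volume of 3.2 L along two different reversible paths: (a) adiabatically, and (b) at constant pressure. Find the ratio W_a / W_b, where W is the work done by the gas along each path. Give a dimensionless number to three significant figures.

W_a / W_b ≈ 3.31

Path (a) adiabatic: W = P₁V₁(1 − (V₁/V₂)^(γ−1))/(γ−1) → W_a/(P₁V₁) = -2.57.
Path (b) isobaric: W = P₁(V₂ − V₁) → W_b/(P₁V₁) = -0.7762.
W_a / W_b = -2.57 / -0.7762 = 3.31.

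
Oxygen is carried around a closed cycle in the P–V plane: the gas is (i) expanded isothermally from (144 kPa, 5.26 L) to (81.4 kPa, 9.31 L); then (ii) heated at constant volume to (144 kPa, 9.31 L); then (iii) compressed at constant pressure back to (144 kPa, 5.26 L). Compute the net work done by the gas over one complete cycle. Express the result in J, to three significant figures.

W_net ≈ -151 J

Leg (i): W = PᵢVᵢ ln(V_f/Vᵢ) = (757.4) ln(9.31/5.26) = 432.5 J.
Leg (ii): W = 0.
Leg (iii): W = PΔV = (144)(5.26 − 9.31) = -583.2 J.
W_net = 432.5 − 583.2 = -150.7 J.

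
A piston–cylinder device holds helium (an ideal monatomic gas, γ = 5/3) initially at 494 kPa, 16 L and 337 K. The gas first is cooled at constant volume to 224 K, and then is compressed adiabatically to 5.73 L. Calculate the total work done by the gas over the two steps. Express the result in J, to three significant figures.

Step 1 (isochoric): W = 0 (constant volume).
After step 1: P = 328.4 kPa (V unchanged).
Step 2 (adiabatic): W = (P₁V₁ − P₂V₂)/(γ−1) = (5254 − 10418)/0.667 = -7746 J.
W_total = 0 − 7746 = -7746 J.

W_total ≈ -7750 J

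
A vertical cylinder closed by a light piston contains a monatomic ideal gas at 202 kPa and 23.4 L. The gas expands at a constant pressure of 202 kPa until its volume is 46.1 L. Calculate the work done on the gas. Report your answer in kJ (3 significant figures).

Isobaric: W = P ΔV.
W = (202 kPa)(46.1 − 23.4 L) = (202)(22.7) = 4585 J.
Work on gas = −W_by = -4585 J.

W ≈ -4.59 kJ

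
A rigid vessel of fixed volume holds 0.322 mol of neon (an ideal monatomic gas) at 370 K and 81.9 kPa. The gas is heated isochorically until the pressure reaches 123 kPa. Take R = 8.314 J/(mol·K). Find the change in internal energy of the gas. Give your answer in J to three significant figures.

ΔU ≈ 746 J

Constant volume ⇒ W = 0, so Q = ΔU = nCᵥΔT with Cᵥ = 3R/2 = 12.47 J/(mol·K).
At constant V, T₂/T₁ = P₂/P₁ ⇒ ΔT = T₁(P₂/P₁ − 1) = 370·(123/81.9 − 1) = 185.7 K.
ΔU = (0.322)(12.47)(185.7) = 745.6 J.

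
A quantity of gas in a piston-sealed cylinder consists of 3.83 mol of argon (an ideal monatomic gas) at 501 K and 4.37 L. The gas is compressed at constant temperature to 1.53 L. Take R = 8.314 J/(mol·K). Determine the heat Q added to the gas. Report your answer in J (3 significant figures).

Q ≈ -16700 J

Isothermal ⇒ ΔU = 0, so Q = W = nRT ln(V₂/V₁).
Q = (3.83)(8.314)(501) ln(1.53/4.37) = 15953 × -1.049 = -16743 J.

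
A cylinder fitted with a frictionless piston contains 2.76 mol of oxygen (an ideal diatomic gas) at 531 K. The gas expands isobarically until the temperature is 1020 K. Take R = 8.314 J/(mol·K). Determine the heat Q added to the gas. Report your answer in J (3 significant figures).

Q ≈ 39300 J

Isobaric: W = nRΔT = (2.76)(8.314)(489) = 11221 J.
ΔU = nCᵥΔT with Cᵥ = 5R/2: ΔU = (2.76)(20.79)(489) = 28052 J.
Q = ΔU + W = 28052 + 11221 = 39273 J.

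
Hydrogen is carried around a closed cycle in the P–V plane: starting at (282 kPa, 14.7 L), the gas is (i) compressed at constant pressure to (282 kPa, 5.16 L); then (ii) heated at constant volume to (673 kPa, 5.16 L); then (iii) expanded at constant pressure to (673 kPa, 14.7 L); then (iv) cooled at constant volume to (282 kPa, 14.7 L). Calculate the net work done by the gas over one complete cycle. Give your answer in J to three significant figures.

W_net ≈ 3730 J

Constant-volume legs do no work.
W(i) = (282)(5.16 − 14.7) = -2690 J; W(iii) = (673)(14.7 − 5.16) = 6420 J.
W_net = -2690 + 6420 = 3730 J (the clockwise enclosed area).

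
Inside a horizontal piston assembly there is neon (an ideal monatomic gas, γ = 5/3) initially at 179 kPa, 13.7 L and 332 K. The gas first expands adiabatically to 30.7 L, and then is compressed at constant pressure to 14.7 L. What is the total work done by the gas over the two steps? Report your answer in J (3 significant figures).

W_total ≈ 784 J

Step 1 (adiabatic): W = (P₁V₁ − P₂V₂)/(γ−1) = (2452 − 1432)/0.667 = 1530 J.
After step 1: P = 46.65 kPa, V = 30.7 L, T = 193.9 K.
Step 2 (isobaric): W = PΔV = (46.65 kPa)(14.7 − 30.7 L) = -746.4 J.
W_total = 1530 − 746.4 = 784 J.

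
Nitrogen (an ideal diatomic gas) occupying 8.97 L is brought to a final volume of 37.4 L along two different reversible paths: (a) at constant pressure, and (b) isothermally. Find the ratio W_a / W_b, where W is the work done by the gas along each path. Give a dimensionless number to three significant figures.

Path (a) isobaric: W = P₁(V₂ − V₁) → W_a/(P₁V₁) = 3.169.
Path (b) isothermal: W = P₁V₁ ln(V₂/V₁) → W_b/(P₁V₁) = 1.428.
W_a / W_b = 3.169 / 1.428 = 2.22.

W_a / W_b ≈ 2.22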